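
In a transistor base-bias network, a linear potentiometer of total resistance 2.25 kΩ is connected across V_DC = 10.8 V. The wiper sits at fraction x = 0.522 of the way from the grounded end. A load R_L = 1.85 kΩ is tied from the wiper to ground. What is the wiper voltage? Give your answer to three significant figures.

V_out ≈ 4.33 V

Lower segment x·R_p = 1.175 kΩ; upper segment (1−x)·R_p = 1.075 kΩ.
R_L loads the lower segment: effective lower R = 0.7184 kΩ.
Then V_out = V_DC · 0.7184/(1.075 + 0.7184) = 4.325 V.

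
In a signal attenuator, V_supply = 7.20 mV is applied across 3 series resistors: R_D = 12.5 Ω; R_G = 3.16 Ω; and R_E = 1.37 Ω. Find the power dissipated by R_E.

P ≈ 0.245 µW

ΣR = 17.03 Ω → I = 7.20/17.03 = 0.4228 mA.
P = I²R = 0.1787 × 1.37 = 0.2449 µW.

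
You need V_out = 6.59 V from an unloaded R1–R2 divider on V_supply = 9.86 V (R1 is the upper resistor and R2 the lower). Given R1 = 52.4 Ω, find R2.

The divider ratio is R2/(R1+R2) = 6.59/9.86 = 0.6684.
R2 = R1 · 0.6684/(1 − 0.6684) = 105.6 Ω.

R2 ≈ 106 Ω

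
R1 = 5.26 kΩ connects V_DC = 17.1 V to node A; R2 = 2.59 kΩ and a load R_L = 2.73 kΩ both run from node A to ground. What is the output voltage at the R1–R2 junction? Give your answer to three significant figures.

V_out ≈ 3.45 V

First combine the lower leg with the load: R2 ‖ R_L = 1.329 kΩ.
Now apply the divider: V_out = 17.1 × 0.2017 = 3.449 V.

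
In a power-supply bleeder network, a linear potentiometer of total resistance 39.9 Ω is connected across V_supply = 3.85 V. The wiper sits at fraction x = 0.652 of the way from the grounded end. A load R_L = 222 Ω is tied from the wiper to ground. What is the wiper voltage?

Split the track: R_lower = x·R_p = 26.01 Ω, R_upper = (1−x)·R_p = 13.89 Ω.
Lower segment in parallel with the load: 26.01 ‖ 222 = 23.29 Ω.
Then V_out = V_supply · 23.29/(13.89 + 23.29) = 2.412 V.

V_out ≈ 2.41 V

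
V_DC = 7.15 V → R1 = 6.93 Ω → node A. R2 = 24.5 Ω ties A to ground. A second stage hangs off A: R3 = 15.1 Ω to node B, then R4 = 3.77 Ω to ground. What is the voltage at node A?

Looking into the second stage from A: R3 + R4 = 18.87 Ω appears in parallel with R2.
R2 ‖ (R3+R4) = 10.66 Ω.
V_A = 7.15 × 10.66/(6.93 + 10.66) = 4.333 V.

V_A ≈ 4.33 V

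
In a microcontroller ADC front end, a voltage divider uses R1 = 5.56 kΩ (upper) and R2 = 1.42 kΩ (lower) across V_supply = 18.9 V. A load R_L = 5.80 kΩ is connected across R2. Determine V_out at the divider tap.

The load sits in parallel with R2, giving an effective lower resistance R2' = R2·R_L/(R2+R_L) = 1.141 kΩ.
Voltage divider with the loaded lower leg: V_out = 18.9 × 1.141/(5.56 + 1.141) = 18.9 × 0.1702 = 3.218 V.

V_out ≈ 3.22 V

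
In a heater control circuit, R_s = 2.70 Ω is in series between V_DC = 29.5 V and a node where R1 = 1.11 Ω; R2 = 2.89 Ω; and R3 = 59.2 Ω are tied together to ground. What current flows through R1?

I ≈ 6.02 A

Parallel bank: R_p = 1/(1/1.11 + 1/2.89 + 1/59.2) = 0.7913 Ω.
V_A = 29.5 × 0.7913/3.491 = 6.686 V.
Branch current I = V_A/R1 = 6.686/1.11 = 6.023 A.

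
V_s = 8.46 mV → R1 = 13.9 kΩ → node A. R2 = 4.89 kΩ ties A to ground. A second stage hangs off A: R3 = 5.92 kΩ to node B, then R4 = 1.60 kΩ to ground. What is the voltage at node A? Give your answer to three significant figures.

Looking into the second stage from A: R3 + R4 = 7.520 kΩ appears in parallel with R2.
R2 ‖ (R3+R4) = 2.963 kΩ.
V_A = 8.46 × 2.963/(13.9 + 2.963) = 1.487 mV.

V_A ≈ 1.49 mV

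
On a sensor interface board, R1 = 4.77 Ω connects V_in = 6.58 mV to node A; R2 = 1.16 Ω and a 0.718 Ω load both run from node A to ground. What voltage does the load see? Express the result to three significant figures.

V_out ≈ 0.560 mV

R2 ‖ R_L = (1.16 × 0.718)/(1.16 + 0.718) = 0.4435 Ω.
Now apply the divider: V_out = 6.58 × 0.08507 = 0.5597 mV.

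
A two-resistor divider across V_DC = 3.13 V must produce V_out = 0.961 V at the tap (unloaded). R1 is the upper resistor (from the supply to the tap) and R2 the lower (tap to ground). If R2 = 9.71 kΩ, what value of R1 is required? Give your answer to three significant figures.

R1 ≈ 21.9 kΩ

Required fraction k = V_out/V_DC = 0.3070.
Rearranging, R1 = R2·(1−k)/k = 9.71 × 2.257 = 21.92 kΩ.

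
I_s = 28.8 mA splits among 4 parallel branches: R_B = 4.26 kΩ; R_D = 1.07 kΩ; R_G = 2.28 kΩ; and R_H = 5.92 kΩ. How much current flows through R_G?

I ≈ 7.11 mA

Total conductance ΣG = 1/4.26 + 1/1.07 + 1/2.28 + 1/5.92 = 1.777 (units of 1/kΩ).
By the current-divider rule, I = I_s · G_k/ΣG = 28.8 × 0.2468 = 7.109 mA.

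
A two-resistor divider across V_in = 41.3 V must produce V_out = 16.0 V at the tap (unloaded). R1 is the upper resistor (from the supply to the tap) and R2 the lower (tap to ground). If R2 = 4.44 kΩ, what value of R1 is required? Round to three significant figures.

R1 ≈ 7.02 kΩ

Required fraction k = V_out/V_in = 0.3874.
Rearranging, R1 = R2·(1−k)/k = 4.44 × 1.581 = 7.021 kΩ.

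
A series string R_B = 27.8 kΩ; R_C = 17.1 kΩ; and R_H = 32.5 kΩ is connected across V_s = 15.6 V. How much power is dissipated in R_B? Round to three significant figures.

P ≈ 1.13 mW

The common current is I = 15.6/77.40 = 0.2016 mA.
P = I²R = 0.04062 × 27.8 = 1.129 mW.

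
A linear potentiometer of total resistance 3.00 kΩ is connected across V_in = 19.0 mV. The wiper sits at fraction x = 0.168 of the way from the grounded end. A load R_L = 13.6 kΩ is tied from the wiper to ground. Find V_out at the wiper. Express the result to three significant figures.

The pot divides into 2.496 kΩ above the wiper and 0.5040 kΩ below.
Lower segment in parallel with the load: 0.5040 ‖ 13.6 = 0.4860 kΩ.
Then V_out = V_in · 0.4860/(2.496 + 0.4860) = 3.097 mV.
(Unloaded: V_out = x·V_in = 3.19 mV.)

V_out ≈ 3.10 mV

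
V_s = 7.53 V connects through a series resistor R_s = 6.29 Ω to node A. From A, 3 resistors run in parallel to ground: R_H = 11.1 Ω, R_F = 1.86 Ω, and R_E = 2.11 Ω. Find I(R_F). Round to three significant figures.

I ≈ 0.511 A

Equivalent of the parallel group: R_p = 0.9077 Ω.
V_A = 7.53 × 0.9077/7.198 = 0.9496 V.
Branch current I = V_A/R_F = 0.9496/1.86 = 0.5106 A.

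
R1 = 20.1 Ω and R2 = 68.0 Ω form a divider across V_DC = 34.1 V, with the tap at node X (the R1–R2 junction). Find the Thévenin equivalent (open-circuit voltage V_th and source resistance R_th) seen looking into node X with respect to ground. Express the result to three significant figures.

Open-circuit (no load on X): V_th = V_DC · R2/(R1 + R2) = 34.1 × 68.0/(20.10 + 68.0) = 26.32 V.
With V_DC suppressed (replaced by a short), R_th = R1 ‖ R2 = (20.10 × 68.0)/(20.10 + 68.0) = 15.51 Ω.

V_th ≈ 26.3 V, R_th ≈ 15.5 Ω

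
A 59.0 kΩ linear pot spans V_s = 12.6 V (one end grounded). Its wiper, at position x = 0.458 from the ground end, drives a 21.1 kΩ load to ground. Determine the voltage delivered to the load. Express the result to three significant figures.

V_out ≈ 3.41 V

The pot divides into 31.98 kΩ above the wiper and 27.02 kΩ below.
Lower segment in parallel with the load: 27.02 ‖ 21.1 = 11.85 kΩ.
Then V_out = V_s · 11.85/(31.98 + 11.85) = 3.406 V.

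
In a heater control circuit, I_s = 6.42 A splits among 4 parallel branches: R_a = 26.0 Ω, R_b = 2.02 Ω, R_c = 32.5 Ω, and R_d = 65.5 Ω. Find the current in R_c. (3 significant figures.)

I ≈ 0.341 A

Total conductance ΣG = 1/26.0 + 1/2.02 + 1/32.5 + 1/65.5 = 0.5795 (units of 1/Ω).
Current divider: I(R_c) = I_s · G_k/ΣG = 6.42 × (0.03077/0.5795) = 6.42 × 0.05309 = 0.3408 A.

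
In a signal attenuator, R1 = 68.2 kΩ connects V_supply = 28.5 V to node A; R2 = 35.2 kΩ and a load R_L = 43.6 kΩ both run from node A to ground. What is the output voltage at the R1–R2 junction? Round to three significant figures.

R2 ‖ R_L = (35.2 × 43.6)/(35.2 + 43.6) = 19.48 kΩ.
Then V_out = V_supply · R2'/(R1 + R2') = 28.5 × 19.48/87.68 = 6.331 V.
(Unloaded it would be 9.70 V; the load pulls it down.)

V_out ≈ 6.33 V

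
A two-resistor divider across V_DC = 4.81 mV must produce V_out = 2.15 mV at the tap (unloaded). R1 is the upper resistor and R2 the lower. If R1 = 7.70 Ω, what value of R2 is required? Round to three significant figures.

Required fraction k = V_out/V_DC = 0.4470.
Rearranging, R2 = R1·k/(1−k) = 7.70 × 0.8083 = 6.224 Ω.

R2 ≈ 6.22 Ω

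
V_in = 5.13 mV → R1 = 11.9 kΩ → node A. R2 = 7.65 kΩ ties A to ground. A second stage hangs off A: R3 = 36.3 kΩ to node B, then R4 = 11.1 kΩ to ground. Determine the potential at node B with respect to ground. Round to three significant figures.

Looking into the second stage from A: R3 + R4 = 47.40 kΩ appears in parallel with R2.
Effective lower resistance at A: R2 ‖ 47.40 = 6.587 kΩ.
First divider: V_A = V_in · 6.587/(11.9 + 6.587) = 1.828 mV.
Stage 2 is unloaded, so V_B = V_A · R4/(R3+R4) = 1.828 × 11.1/47.40 = 0.4280 mV.

V_B ≈ 0.428 mV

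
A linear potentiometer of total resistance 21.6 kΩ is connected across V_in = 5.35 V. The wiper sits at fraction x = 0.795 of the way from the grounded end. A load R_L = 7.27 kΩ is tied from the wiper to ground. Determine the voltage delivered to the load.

V_out ≈ 2.87 V

Lower segment x·R_p = 17.17 kΩ; upper segment (1−x)·R_p = 4.428 kΩ.
Lower segment in parallel with the load: 17.17 ‖ 7.27 = 5.108 kΩ.
Loaded-divider output: V_out = 5.35 × 0.5356 = 2.866 V.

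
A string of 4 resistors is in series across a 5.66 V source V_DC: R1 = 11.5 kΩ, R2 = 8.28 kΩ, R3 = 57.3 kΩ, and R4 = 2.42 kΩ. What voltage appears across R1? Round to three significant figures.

Total series resistance ΣR = 11.5 + 8.28 + 57.3 + 2.42 = 79.50 kΩ.
Voltage divider: V = V_DC · (11.50 / 79.50) = 5.66 × 0.1447 = 0.8187 V.

V ≈ 0.819 V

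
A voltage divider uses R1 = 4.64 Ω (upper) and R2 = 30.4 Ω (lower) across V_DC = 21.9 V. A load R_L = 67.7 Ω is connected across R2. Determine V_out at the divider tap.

V_out ≈ 17.9 V

R2 ‖ R_L = (30.4 × 67.7)/(30.4 + 67.7) = 20.98 Ω.
Then V_out = V_DC · R2'/(R1 + R2') = 21.9 × 20.98/25.62 = 17.93 V.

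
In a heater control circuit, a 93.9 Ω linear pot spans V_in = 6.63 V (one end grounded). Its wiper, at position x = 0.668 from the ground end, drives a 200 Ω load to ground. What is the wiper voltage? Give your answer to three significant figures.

Lower segment x·R_p = 62.73 Ω; upper segment (1−x)·R_p = 31.17 Ω.
(x·R_p) ‖ R_L = 47.75 Ω.
V_out = 6.63 × 47.75/(31.17 + 47.75) = 4.011 V.
(Unloaded: V_out = x·V_in = 4.43 V.)

V_out ≈ 4.01 V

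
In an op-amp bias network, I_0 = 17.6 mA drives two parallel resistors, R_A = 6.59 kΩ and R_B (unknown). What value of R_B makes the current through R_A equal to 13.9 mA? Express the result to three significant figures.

R_B ≈ 24.8 kΩ

Two-branch current divider: I_A = I_0 · R_B/(R_A + R_B).
With f = 0.7898, R_B = R_A · f/(1−f) = 6.59 × 3.757 = 24.76 kΩ.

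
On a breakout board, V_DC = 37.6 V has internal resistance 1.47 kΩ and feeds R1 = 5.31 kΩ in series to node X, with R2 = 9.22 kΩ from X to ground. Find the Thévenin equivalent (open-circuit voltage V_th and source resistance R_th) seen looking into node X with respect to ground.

R1' = 1.47 + 5.31 = 6.780 kΩ (source resistance + R1).
With X open, the divider is unloaded: V_th = 37.6 × 9.22/16.00 = 21.67 V.
Zeroing V_DC shorts the top of R1' to ground, so R_th = R1' ‖ R2 = 3.907 kΩ.

V_th ≈ 21.7 V, R_th ≈ 3.91 kΩ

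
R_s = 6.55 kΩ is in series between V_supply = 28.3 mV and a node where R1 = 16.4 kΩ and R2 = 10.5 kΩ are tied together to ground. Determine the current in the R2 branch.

Parallel bank: R_p = 1/(1/16.4 + 1/10.5) = 6.401 kΩ.
Node voltage V_A = V_supply · R_p/(R_s + R_p) = 28.3 × 0.4943 = 13.99 mV.
I(R2) = V_A / R2 = 13.99/10.5 = 1.332 µA.

I ≈ 1.33 µA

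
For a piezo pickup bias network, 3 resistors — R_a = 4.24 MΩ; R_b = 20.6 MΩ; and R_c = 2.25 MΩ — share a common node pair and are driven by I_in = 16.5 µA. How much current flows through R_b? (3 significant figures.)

Total conductance ΣG = 1/4.24 + 1/20.6 + 1/2.25 = 0.7288 (units of 1/MΩ).
R_b takes the fraction G_k/ΣG = 0.04854/0.7288 = 0.06660, so I = 16.5 × 0.06660 = 1.099 µA.

I ≈ 1.10 µA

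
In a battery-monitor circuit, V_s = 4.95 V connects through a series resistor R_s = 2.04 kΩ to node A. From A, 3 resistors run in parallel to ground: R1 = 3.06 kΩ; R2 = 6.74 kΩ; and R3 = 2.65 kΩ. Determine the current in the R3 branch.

I ≈ 0.682 mA

Combine the parallel branches: R_p = (1/3.06 + 1/6.74 + 1/2.65)⁻¹ = 1.173 kΩ.
V_A by voltage divider: V_A = 4.95 × 1.173/(2.04 + 1.173) = 1.807 V.
Branch current I = V_A/R3 = 1.807/2.65 = 0.6819 mA.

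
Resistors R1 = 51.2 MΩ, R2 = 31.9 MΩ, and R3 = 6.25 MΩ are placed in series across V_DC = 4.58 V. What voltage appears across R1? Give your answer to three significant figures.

V ≈ 2.62 V

ΣR = 51.2 + 31.9 + 6.25 = 89.35 MΩ.
Voltage divider: V = V_DC · (51.20 / 89.35) = 4.58 × 0.5730 = 2.624 V.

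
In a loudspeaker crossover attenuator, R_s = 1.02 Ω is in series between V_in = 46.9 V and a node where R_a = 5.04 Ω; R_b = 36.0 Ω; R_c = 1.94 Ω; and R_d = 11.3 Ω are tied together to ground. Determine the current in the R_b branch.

Equivalent of the parallel group: R_p = 1.205 Ω.
Node voltage V_A = V_in · R_p/(R_s + R_p) = 46.9 × 0.5415 = 25.40 V.
I(R_b) = V_A / R_b = 25.40/36.0 = 0.7054 A.

I ≈ 0.705 A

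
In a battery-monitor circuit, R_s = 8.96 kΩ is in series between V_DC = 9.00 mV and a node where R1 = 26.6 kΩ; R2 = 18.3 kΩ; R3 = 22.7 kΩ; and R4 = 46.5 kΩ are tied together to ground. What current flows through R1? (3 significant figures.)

I ≈ 0.140 µA

Equivalent of the parallel group: R_p = 6.337 kΩ.
V_A = 9.00 × 6.337/15.30 = 3.728 mV.
I(R1) = V_A / R1 = 3.728/26.6 = 0.1402 µA.
(Check via current divider: I_total = 0.5883 µA; share G_k/ΣG = 0.2382 → same result.)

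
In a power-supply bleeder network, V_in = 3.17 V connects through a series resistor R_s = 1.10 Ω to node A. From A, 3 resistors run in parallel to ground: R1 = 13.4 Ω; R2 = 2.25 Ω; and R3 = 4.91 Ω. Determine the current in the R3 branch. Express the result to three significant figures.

Combine the parallel branches: R_p = (1/13.4 + 1/2.25 + 1/4.91)⁻¹ = 1.384 Ω.
V_A by voltage divider: V_A = 3.17 × 1.384/(1.10 + 1.384) = 1.766 V.
I(R3) = V_A / R3 = 1.766/4.91 = 0.3597 A.

I ≈ 0.360 A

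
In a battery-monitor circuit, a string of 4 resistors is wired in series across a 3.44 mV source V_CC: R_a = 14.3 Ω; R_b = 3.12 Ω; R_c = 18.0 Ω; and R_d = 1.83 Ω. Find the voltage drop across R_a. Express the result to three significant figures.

Series total: ΣR = 14.3 + 3.12 + 18.0 + 1.83 = 37.25 Ω.
Voltage divider: V = V_CC · (14.30 / 37.25) = 3.44 × 0.3839 = 1.321 mV.

V ≈ 1.32 mV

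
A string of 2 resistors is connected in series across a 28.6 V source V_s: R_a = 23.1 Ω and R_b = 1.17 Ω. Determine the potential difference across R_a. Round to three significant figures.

V ≈ 27.2 V

ΣR = 23.1 + 1.17 = 24.27 Ω.
V = V_s · R/ΣR = 28.6 × 0.9518 = 27.22 V.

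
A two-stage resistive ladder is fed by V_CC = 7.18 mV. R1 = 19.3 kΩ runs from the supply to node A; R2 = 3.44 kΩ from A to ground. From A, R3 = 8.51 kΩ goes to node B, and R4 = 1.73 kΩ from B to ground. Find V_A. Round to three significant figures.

V_A ≈ 0.845 mV

The second stage (R3 + R4 = 10.24 kΩ) loads node A in parallel with R2.
Effective lower resistance at A: R2 ‖ 10.24 = 2.575 kΩ.
So V_A = 7.18 × 0.1177 = 0.8452 mV.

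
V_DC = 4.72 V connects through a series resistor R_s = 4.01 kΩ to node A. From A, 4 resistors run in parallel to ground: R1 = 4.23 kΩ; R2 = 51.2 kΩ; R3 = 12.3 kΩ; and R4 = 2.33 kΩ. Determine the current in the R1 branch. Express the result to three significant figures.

I ≈ 0.274 mA

Combine the parallel branches: R_p = (1/4.23 + 1/51.2 + 1/12.3 + 1/2.33)⁻¹ = 1.305 kΩ.
Node voltage V_A = V_DC · R_p/(R_s + R_p) = 4.72 × 0.2455 = 1.159 V.
I(R1) = V_A / R1 = 1.159/4.23 = 0.2739 mA.
(Equivalently: I_total = 0.8881 mA, then current-divider fraction G_k/ΣG = 0.3085.)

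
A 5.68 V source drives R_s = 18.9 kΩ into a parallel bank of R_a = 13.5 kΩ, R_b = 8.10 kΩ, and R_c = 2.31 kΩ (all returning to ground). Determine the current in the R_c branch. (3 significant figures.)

Equivalent of the parallel group: R_p = 1.586 kΩ.
V_A by voltage divider: V_A = 5.68 × 1.586/(18.9 + 1.586) = 0.4398 V.
I(R_c) = V_A / R_c = 0.4398/2.31 = 0.1904 mA.

I ≈ 0.190 mA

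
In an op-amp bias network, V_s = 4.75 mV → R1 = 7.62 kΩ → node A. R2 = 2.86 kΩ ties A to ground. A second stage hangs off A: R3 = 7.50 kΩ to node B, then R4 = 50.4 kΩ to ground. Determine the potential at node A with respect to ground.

The second stage (R3 + R4 = 57.90 kΩ) loads node A in parallel with R2.
Effective lower resistance at A: R2 ‖ 57.90 = 2.725 kΩ.
V_A = 4.75 × 2.725/(7.62 + 2.725) = 1.251 mV.

V_A ≈ 1.25 mV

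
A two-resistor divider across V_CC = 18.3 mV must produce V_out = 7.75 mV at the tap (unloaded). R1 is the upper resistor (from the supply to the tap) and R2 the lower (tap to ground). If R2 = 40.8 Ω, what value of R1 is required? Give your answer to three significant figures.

V_out/V_CC = R2/(R1+R2) = 0.4235.
So R1 = R2 · (V_CC/V_out − 1) = 40.8 × (18.3/7.75 − 1) = 40.8 × 1.361 = 55.54 Ω.

R1 ≈ 55.5 Ω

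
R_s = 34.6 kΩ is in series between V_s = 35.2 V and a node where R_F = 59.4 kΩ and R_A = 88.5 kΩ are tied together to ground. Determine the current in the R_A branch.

I ≈ 0.202 mA

Combine the parallel branches: R_p = (1/59.4 + 1/88.5)⁻¹ = 35.54 kΩ.
Node voltage V_A = V_s · R_p/(R_s + R_p) = 35.2 × 0.5067 = 17.84 V.
I(R_A) = V_A / R_A = 17.84/88.5 = 0.2015 mA.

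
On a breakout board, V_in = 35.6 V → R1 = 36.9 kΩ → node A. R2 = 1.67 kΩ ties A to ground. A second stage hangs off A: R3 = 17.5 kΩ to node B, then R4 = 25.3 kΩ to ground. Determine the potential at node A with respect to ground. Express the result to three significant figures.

V_A ≈ 1.49 V

Looking into the second stage from A: R3 + R4 = 42.80 kΩ appears in parallel with R2.
Effective lower resistance at A: R2 ‖ 42.80 = 1.607 kΩ.
So V_A = 35.6 × 0.04174 = 1.486 V.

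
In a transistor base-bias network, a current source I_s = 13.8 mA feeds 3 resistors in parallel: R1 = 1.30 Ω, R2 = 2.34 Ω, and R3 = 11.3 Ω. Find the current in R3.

ΣG = 1/1.30 + 1/2.34 + 1/11.3 = 1.285.
By the current-divider rule, I = I_s · G_k/ΣG = 13.8 × 0.06886 = 0.9503 mA.

I ≈ 0.950 mA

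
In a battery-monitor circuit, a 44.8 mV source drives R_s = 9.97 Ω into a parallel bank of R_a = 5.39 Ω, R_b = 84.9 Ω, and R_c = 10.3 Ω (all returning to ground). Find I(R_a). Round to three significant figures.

Parallel bank: R_p = 1/(1/5.39 + 1/84.9 + 1/10.3) = 3.397 Ω.
V_A = 44.8 × 3.397/13.37 = 11.38 mV.
Branch current I = V_A/R_a = 11.38/5.39 = 2.112 mA.

I ≈ 2.11 mA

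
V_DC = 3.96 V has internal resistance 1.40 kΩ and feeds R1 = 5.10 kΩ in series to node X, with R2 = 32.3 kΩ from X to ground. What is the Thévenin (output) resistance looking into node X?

R1' = 1.40 + 5.10 = 6.500 kΩ (source resistance + R1).
Zeroing V_DC shorts the top of R1' to ground, so R_th = R1' ‖ R2 = 5.411 kΩ.

R_th ≈ 5.41 kΩ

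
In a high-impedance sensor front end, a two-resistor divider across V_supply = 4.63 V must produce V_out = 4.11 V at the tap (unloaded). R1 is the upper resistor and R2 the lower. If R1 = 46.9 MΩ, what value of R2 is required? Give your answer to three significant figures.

R2 ≈ 371 MΩ

Required fraction k = V_out/V_supply = 0.8877.
R2 = R1 · 0.8877/(1 − 0.8877) = 370.7 MΩ.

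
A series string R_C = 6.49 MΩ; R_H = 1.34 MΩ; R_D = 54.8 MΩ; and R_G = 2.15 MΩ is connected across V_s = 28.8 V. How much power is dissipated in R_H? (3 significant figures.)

The common current is I = 28.8/64.78 = 0.4446 µA.
P(R_H) = I²·R_H = (0.4446)² × 1.34 = 0.2649 µW.

P ≈ 0.265 µW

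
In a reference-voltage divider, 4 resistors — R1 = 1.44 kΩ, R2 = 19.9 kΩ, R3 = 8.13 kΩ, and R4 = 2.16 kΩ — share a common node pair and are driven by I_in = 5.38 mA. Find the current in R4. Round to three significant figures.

I ≈ 1.87 mA

Conductances: ΣG = 1/1.44 + 1/19.9 + 1/8.13 + 1/2.16 = 1.331 (1/kΩ).
By the current-divider rule, I = I_in · G_k/ΣG = 5.38 × 0.3479 = 1.872 mA.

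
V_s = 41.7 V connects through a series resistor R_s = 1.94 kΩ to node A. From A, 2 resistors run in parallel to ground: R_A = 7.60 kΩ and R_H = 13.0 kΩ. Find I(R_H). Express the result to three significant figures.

I ≈ 2.28 mA

Combine the parallel branches: R_p = (1/7.60 + 1/13.0)⁻¹ = 4.796 kΩ.
V_A = 41.7 × 4.796/6.736 = 29.69 V.
Branch current I = V_A/R_H = 29.69/13.0 = 2.284 mA.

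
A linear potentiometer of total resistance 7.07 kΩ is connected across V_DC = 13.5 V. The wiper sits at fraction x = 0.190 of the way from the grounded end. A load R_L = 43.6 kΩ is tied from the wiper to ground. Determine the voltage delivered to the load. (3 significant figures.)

Split the track: R_lower = x·R_p = 1.343 kΩ, R_upper = (1−x)·R_p = 5.727 kΩ.
(x·R_p) ‖ R_L = 1.303 kΩ.
Loaded-divider output: V_out = 13.5 × 0.1854 = 2.503 V.
(Unloaded: V_out = x·V_DC = 2.56 V.)

V_out ≈ 2.50 V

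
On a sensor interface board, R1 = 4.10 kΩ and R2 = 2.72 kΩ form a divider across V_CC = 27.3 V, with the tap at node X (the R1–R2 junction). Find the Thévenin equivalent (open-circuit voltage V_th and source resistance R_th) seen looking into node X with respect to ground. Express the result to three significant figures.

V_th is the unloaded tap voltage: V_CC · R2/(R1+R2) = 27.3 × 0.3988 = 10.89 V.
Zeroing V_CC shorts the top of R1 to ground, so R_th = R1 ‖ R2 = 1.635 kΩ.

V_th ≈ 10.9 V, R_th ≈ 1.64 kΩ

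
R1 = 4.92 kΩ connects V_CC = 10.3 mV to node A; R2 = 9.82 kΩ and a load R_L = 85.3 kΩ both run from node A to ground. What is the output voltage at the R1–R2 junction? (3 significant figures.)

V_out ≈ 6.61 mV

First combine the lower leg with the load: R2 ‖ R_L = 8.806 kΩ.
Then V_out = V_CC · R2'/(R1 + R2') = 10.3 × 8.806/13.73 = 6.608 mV.
(Unloaded it would be 6.86 mV; the load pulls it down.)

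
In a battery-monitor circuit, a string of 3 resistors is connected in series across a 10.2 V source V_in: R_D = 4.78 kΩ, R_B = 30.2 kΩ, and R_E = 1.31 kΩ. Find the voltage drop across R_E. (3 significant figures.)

Series total: ΣR = 4.78 + 30.2 + 1.31 = 36.29 kΩ.
By the voltage-divider rule, V = 10.2 × 1.310/36.29 = 0.3682 V.

V ≈ 0.368 V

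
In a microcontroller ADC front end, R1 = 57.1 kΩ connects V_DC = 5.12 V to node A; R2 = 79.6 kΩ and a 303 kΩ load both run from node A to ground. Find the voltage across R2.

V_out ≈ 2.69 V

R2 ‖ R_L = (79.6 × 303)/(79.6 + 303) = 63.04 kΩ.
Then V_out = V_DC · R2'/(R1 + R2') = 5.12 × 63.04/120.1 = 2.687 V.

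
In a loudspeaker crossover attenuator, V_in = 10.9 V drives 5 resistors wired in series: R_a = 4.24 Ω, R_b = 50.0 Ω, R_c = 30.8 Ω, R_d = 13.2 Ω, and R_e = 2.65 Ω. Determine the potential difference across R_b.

Series total: ΣR = 4.24 + 50.0 + 30.8 + 13.2 + 2.65 = 100.9 Ω.
V = V_in · R/ΣR = 10.9 × 0.4956 = 5.402 V.

V ≈ 5.40 V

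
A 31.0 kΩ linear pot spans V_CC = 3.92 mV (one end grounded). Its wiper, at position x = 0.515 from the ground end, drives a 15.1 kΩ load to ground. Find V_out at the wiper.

V_out ≈ 1.33 mV

Lower segment x·R_p = 15.96 kΩ; upper segment (1−x)·R_p = 15.04 kΩ.
R_L loads the lower segment: effective lower R = 7.760 kΩ.
V_out = 3.92 × 7.760/(15.04 + 7.760) = 1.334 mV.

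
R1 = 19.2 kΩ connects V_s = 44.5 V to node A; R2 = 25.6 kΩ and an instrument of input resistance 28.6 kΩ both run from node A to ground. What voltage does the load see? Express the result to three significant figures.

V_out ≈ 18.4 V

The load sits in parallel with R2, giving an effective lower resistance R2' = R2·R_L/(R2+R_L) = 13.51 kΩ.
Voltage divider with the loaded lower leg: V_out = 44.5 × 13.51/(19.2 + 13.51) = 44.5 × 0.4130 = 18.38 V.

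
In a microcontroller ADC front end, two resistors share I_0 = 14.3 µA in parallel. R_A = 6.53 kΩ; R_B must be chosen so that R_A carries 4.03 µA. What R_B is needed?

R_B ≈ 2.56 kΩ

In a two-way split, I_A/I_0 = R_B/(R_A + R_B).
4.03/14.3 = R_B/(R_A + R_B) → R_B = R_A · (0.2818)/(1 − 0.2818) = 6.53 × 0.3924 = 2.562 kΩ.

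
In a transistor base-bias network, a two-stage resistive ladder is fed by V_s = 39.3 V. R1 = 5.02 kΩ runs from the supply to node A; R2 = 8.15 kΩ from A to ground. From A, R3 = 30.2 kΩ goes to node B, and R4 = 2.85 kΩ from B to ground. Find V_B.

The second stage (R3 + R4 = 33.05 kΩ) loads node A in parallel with R2.
R2 ‖ (R3+R4) = 6.538 kΩ.
First divider: V_A = V_s · 6.538/(5.02 + 6.538) = 22.23 V.
Stage 2 is unloaded, so V_B = V_A · R4/(R3+R4) = 22.23 × 2.85/33.05 = 1.917 V.

V_B ≈ 1.92 V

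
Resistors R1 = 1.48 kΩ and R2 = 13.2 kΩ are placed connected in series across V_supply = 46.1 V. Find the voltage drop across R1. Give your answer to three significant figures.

V ≈ 4.65 V

Total series resistance ΣR = 1.48 + 13.2 = 14.68 kΩ.
By the voltage-divider rule, V = 46.1 × 1.480/14.68 = 4.648 V.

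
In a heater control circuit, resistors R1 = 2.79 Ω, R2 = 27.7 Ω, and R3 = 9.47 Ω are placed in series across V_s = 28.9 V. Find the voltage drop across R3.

Total series resistance ΣR = 2.79 + 27.7 + 9.47 = 39.96 Ω.
V = V_s · R/ΣR = 28.9 × 0.2370 = 6.849 V.

V ≈ 6.85 V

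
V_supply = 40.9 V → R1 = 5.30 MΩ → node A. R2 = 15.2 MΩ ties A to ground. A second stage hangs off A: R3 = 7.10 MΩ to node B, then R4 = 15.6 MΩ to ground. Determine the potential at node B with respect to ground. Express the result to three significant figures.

Looking into the second stage from A: R3 + R4 = 22.70 MΩ appears in parallel with R2.
Effective lower resistance at A: R2 ‖ 22.70 = 9.104 MΩ.
So V_A = 40.9 × 0.6320 = 25.85 V.
V_B = V_A × 0.6872 = 17.77 V.

V_B ≈ 17.8 V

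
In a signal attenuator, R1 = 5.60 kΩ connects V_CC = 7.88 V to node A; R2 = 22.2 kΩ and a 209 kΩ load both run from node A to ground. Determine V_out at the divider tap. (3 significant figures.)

R2 ‖ R_L = (22.2 × 209)/(22.2 + 209) = 20.07 kΩ.
Now apply the divider: V_out = 7.88 × 0.7818 = 6.161 V.
(Unloaded it would be 6.29 V; the load pulls it down.)

V_out ≈ 6.16 V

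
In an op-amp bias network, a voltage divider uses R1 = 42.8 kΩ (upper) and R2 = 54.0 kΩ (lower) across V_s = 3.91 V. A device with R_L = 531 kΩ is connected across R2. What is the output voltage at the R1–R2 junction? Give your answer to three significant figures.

The load sits in parallel with R2, giving an effective lower resistance R2' = R2·R_L/(R2+R_L) = 49.02 kΩ.
Voltage divider with the loaded lower leg: V_out = 3.91 × 49.02/(42.8 + 49.02) = 3.91 × 0.5338 = 2.087 V.
(Unloaded it would be 2.18 V; the load pulls it down.)

V_out ≈ 2.09 V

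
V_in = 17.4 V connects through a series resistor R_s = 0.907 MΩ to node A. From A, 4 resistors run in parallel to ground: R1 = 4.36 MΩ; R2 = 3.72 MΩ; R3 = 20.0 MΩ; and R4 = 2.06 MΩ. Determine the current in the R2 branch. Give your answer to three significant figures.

Equivalent of the parallel group: R_p = 0.9675 MΩ.
V_A by voltage divider: V_A = 17.4 × 0.9675/(0.907 + 0.9675) = 8.981 V.
I(R2) = V_A / R2 = 8.981/3.72 = 2.414 µA.

I ≈ 2.41 µA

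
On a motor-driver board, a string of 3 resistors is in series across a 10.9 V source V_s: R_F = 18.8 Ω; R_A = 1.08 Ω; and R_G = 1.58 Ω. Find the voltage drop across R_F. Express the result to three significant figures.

ΣR = 18.8 + 1.08 + 1.58 = 21.46 Ω.
V = V_s · R/ΣR = 10.9 × 0.8760 = 9.549 V.

V ≈ 9.55 V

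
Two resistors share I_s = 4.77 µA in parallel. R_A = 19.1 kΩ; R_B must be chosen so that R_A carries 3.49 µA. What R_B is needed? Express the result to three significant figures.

The fraction through R_A equals R_B/(R_A+R_B).
With f = 0.7317, R_B = R_A · f/(1−f) = 19.1 × 2.727 = 52.08 kΩ.

R_B ≈ 52.1 kΩ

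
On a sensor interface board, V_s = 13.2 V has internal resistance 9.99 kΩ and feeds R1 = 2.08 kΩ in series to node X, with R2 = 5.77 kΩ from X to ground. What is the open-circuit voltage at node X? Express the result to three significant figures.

R1' = 9.99 + 2.08 = 12.07 kΩ (source resistance + R1).
With X open, the divider is unloaded: V_th = 13.2 × 5.77/17.84 = 4.269 V.

V_th ≈ 4.27 V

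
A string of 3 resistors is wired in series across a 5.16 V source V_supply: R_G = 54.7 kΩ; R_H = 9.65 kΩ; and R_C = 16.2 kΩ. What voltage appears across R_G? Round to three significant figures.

V ≈ 3.50 V

ΣR = 54.7 + 9.65 + 16.2 = 80.55 kΩ.
V = V_supply · R/ΣR = 5.16 × 0.6791 = 3.504 V.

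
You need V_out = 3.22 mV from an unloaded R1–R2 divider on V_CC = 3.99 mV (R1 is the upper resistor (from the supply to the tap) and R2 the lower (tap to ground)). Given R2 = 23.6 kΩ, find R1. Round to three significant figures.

V_out/V_CC = R2/(R1+R2) = 0.8070.
R1 = R2·(1/k − 1) = 23.6 × 0.2391 = 5.643 kΩ.

R1 ≈ 5.64 kΩ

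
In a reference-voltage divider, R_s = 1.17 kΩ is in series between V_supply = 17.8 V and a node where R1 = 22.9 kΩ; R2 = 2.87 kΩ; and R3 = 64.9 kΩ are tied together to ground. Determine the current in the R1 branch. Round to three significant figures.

Parallel bank: R_p = 1/(1/22.9 + 1/2.87 + 1/64.9) = 2.454 kΩ.
Node voltage V_A = V_supply · R_p/(R_s + R_p) = 17.8 × 0.6771 = 12.05 V.
Branch current I = V_A/R1 = 12.05/22.9 = 0.5263 mA.
(Equivalently: I_total = 4.912 mA, then current-divider fraction G_k/ΣG = 0.1072.)

I ≈ 0.526 mA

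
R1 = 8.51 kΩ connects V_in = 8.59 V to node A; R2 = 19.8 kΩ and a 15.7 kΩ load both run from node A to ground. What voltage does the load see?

R2 ‖ R_L = (19.8 × 15.7)/(19.8 + 15.7) = 8.757 kΩ.
Then V_out = V_in · R2'/(R1 + R2') = 8.59 × 8.757/17.27 = 4.356 V.
(Unloaded it would be 6.01 V; the load pulls it down.)

V_out ≈ 4.36 V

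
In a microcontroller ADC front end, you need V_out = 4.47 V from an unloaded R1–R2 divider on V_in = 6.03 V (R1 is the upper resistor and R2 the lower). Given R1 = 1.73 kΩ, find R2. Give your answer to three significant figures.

V_out/V_in = R2/(R1+R2) = 0.7413.
R2 = R1 · 0.7413/(1 − 0.7413) = 4.957 kΩ.

R2 ≈ 4.96 kΩ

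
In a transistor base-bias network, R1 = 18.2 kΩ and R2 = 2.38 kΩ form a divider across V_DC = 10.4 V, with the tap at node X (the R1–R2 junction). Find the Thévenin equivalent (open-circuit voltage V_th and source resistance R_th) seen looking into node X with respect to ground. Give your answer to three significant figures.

V_th ≈ 1.20 V, R_th ≈ 2.10 kΩ

Open-circuit (no load on X): V_th = V_DC · R2/(R1 + R2) = 10.4 × 2.38/(18.20 + 2.38) = 1.203 V.
Zeroing V_DC shorts the top of R1 to ground, so R_th = R1 ‖ R2 = 2.105 kΩ.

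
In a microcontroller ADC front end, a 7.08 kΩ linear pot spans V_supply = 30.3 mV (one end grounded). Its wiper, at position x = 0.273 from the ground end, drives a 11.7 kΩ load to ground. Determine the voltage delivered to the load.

Lower segment x·R_p = 1.933 kΩ; upper segment (1−x)·R_p = 5.147 kΩ.
R_L loads the lower segment: effective lower R = 1.659 kΩ.
Loaded-divider output: V_out = 30.3 × 0.2437 = 7.385 mV.
(Unloaded: V_out = x·V_supply = 8.27 mV.)

V_out ≈ 7.38 mV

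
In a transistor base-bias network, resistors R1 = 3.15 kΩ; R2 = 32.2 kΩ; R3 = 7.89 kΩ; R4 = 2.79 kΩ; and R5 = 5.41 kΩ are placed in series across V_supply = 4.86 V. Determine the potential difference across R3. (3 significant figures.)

Total series resistance ΣR = 3.15 + 32.2 + 7.89 + 2.79 + 5.41 = 51.44 kΩ.
Voltage divider: V = V_supply · (7.890 / 51.44) = 4.86 × 0.1534 = 0.7454 V.

V ≈ 0.745 V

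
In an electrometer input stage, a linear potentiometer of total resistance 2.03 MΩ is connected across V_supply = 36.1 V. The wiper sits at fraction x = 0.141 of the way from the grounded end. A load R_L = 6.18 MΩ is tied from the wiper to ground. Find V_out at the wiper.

V_out ≈ 4.90 V

The pot divides into 1.744 MΩ above the wiper and 0.2862 MΩ below.
R_L loads the lower segment: effective lower R = 0.2736 MΩ.
Loaded-divider output: V_out = 36.1 × 0.1356 = 4.895 V.
(Unloaded: V_out = x·V_supply = 5.09 V.)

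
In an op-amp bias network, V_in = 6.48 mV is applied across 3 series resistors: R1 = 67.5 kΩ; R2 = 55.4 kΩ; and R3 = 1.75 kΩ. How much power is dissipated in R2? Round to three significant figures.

Series current I = V_in/ΣR = 6.48/124.7 = 0.05199 µA.
P = I²R = 0.002702 × 55.4 = 0.1497 nW.

P ≈ 0.150 nW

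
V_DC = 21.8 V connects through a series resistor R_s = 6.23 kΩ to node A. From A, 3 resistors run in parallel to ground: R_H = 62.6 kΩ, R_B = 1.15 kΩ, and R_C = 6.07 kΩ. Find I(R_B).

Combine the parallel branches: R_p = (1/62.6 + 1/1.15 + 1/6.07)⁻¹ = 0.9521 kΩ.
V_A = 21.8 × 0.9521/7.182 = 2.890 V.
I(R_B) = V_A / R_B = 2.890/1.15 = 2.513 mA.
(Check via current divider: I_total = 3.035 mA; share G_k/ΣG = 0.8279 → same result.)

I ≈ 2.51 mA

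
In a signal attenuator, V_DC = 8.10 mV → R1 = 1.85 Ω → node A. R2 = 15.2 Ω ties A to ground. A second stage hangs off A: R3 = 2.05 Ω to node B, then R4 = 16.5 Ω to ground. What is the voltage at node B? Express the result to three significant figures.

V_B ≈ 5.90 mV

The second stage (R3 + R4 = 18.55 Ω) loads node A in parallel with R2.
Effective lower resistance at A: R2 ‖ 18.55 = 8.354 Ω.
So V_A = 8.10 × 0.8187 = 6.632 mV.
Stage 2 is unloaded, so V_B = V_A · R4/(R3+R4) = 6.632 × 16.5/18.55 = 5.899 mV.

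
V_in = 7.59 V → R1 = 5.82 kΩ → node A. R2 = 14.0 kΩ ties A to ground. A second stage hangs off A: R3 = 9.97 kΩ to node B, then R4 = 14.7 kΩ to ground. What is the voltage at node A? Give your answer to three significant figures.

V_A ≈ 4.60 V

Node A sees R2 in parallel with the series input of stage 2, R3 + R4 = 24.67 kΩ.
R2 ‖ (R3+R4) = 8.931 kΩ.
First divider: V_A = V_in · 8.931/(5.82 + 8.931) = 4.595 V.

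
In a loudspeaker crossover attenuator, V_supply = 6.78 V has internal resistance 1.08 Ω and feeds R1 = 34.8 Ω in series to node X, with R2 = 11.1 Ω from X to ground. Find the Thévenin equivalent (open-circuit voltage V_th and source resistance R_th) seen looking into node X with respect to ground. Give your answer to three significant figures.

R1' = 1.08 + 34.8 = 35.88 Ω (source resistance + R1).
Open-circuit (no load on X): V_th = V_supply · R2/(R1' + R2) = 6.78 × 11.1/(35.88 + 11.1) = 1.602 V.
Looking into X with the source shorted: R_th = R1'·R2/(R1'+R2) = 35.88 × 11.1/46.98 = 8.477 Ω.

V_th ≈ 1.60 V, R_th ≈ 8.48 Ω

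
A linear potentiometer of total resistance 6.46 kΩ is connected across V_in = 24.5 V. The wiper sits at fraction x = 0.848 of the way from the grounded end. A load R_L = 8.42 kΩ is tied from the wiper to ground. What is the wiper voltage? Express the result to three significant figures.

V_out ≈ 18.9 V

Split the track: R_lower = x·R_p = 5.478 kΩ, R_upper = (1−x)·R_p = 0.9819 kΩ.
(x·R_p) ‖ R_L = 3.319 kΩ.
Loaded-divider output: V_out = 24.5 × 0.7717 = 18.91 V.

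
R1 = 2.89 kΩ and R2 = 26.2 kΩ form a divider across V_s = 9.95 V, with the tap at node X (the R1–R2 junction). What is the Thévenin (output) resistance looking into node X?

With V_s suppressed (replaced by a short), R_th = R1 ‖ R2 = (2.890 × 26.2)/(2.890 + 26.2) = 2.603 kΩ.

R_th ≈ 2.60 kΩ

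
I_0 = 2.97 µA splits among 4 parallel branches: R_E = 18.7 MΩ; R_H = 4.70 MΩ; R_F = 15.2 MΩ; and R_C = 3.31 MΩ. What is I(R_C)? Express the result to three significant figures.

Total conductance ΣG = 1/18.7 + 1/4.70 + 1/15.2 + 1/3.31 = 0.6341 (units of 1/MΩ).
R_C takes the fraction G_k/ΣG = 0.3021/0.6341 = 0.4764, so I = 2.97 × 0.4764 = 1.415 µA.

I ≈ 1.41 µA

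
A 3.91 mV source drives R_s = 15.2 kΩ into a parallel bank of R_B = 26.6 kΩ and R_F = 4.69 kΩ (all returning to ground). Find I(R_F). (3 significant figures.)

I ≈ 0.173 µA

Equivalent of the parallel group: R_p = 3.987 kΩ.
V_A by voltage divider: V_A = 3.91 × 3.987/(15.2 + 3.987) = 0.8125 mV.
I(R_F) = V_A / R_F = 0.8125/4.69 = 0.1732 µA.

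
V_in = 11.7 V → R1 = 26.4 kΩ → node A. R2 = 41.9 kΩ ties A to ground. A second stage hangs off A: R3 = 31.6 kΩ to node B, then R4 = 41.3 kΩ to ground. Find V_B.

V_B ≈ 3.33 V

Looking into the second stage from A: R3 + R4 = 72.90 kΩ appears in parallel with R2.
Effective lower resistance at A: R2 ‖ 72.90 = 26.61 kΩ.
First divider: V_A = V_in · 26.61/(26.4 + 26.61) = 5.873 V.
Stage 2 is unloaded, so V_B = V_A · R4/(R3+R4) = 5.873 × 41.3/72.90 = 3.327 V.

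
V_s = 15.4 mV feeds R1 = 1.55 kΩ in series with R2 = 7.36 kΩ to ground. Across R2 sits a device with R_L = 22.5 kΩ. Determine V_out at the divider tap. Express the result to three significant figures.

The load sits in parallel with R2, giving an effective lower resistance R2' = R2·R_L/(R2+R_L) = 5.546 kΩ.
Then V_out = V_s · R2'/(R1 + R2') = 15.4 × 5.546/7.096 = 12.04 mV.
(Unloaded it would be 12.7 mV; the load pulls it down.)

V_out ≈ 12.0 mV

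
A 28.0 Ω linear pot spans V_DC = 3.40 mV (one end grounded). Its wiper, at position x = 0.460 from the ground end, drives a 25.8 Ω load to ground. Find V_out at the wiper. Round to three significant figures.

V_out ≈ 1.23 mV

The pot divides into 15.12 Ω above the wiper and 12.88 Ω below.
Lower segment in parallel with the load: 12.88 ‖ 25.8 = 8.591 Ω.
Then V_out = V_DC · 8.591/(15.12 + 8.591) = 1.232 mV.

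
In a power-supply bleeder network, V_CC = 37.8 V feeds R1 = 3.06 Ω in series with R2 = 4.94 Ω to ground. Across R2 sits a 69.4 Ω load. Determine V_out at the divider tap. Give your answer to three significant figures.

First combine the lower leg with the load: R2 ‖ R_L = 4.612 Ω.
Voltage divider with the loaded lower leg: V_out = 37.8 × 4.612/(3.06 + 4.612) = 37.8 × 0.6011 = 22.72 V.

V_out ≈ 22.7 V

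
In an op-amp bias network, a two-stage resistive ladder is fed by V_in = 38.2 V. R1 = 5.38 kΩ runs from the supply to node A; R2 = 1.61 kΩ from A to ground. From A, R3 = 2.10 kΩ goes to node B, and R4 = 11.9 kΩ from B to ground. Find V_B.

V_B ≈ 6.87 V

The second stage (R3 + R4 = 14.00 kΩ) loads node A in parallel with R2.
R2 ‖ (R3+R4) = 1.444 kΩ.
V_A = 38.2 × 1.444/(5.38 + 1.444) = 8.083 V.
Then the unloaded second divider: V_B = V_A × R4/(R3+R4) = 8.083 × 0.8500 = 6.871 V.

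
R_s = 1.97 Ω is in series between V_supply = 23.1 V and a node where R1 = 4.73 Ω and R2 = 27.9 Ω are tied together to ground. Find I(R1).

Parallel bank: R_p = 1/(1/4.73 + 1/27.9) = 4.044 Ω.
Node voltage V_A = V_supply · R_p/(R_s + R_p) = 23.1 × 0.6724 = 15.53 V.
Branch current I = V_A/R1 = 15.53/4.73 = 3.284 A.
(Check via current divider: I_total = 3.841 A; share G_k/ΣG = 0.8550 → same result.)

I ≈ 3.28 A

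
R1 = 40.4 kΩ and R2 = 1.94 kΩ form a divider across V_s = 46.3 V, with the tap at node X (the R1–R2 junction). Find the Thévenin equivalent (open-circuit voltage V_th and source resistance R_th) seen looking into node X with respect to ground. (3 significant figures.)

V_th ≈ 2.12 V, R_th ≈ 1.85 kΩ

V_th is the unloaded tap voltage: V_s · R2/(R1+R2) = 46.3 × 0.04582 = 2.121 V.
Zeroing V_s shorts the top of R1 to ground, so R_th = R1 ‖ R2 = 1.851 kΩ.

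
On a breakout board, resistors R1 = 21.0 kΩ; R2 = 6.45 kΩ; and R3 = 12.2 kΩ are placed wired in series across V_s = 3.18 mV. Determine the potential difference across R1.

Series total: ΣR = 21.0 + 6.45 + 12.2 = 39.65 kΩ.
By the voltage-divider rule, V = 3.18 × 21.00/39.65 = 1.684 mV.

V ≈ 1.68 mV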